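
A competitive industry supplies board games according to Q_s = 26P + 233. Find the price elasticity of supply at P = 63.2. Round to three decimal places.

At P = 63.2, Q_s = 1876.20.
dQ_s/dP = 26.
ε_s = (dQ_s/dP)(P/Q_s) = (26)(63.2/1876.20).

0.876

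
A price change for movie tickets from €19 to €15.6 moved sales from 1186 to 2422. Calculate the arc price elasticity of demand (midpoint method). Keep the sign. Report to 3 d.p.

ΔQ = 2422 − 1186 = 1236; ΔP = 15.6 − 19 = -3.4.
Midpoints: P̄ = 17.30, Q̄ = 1804.0.
ε = (ΔQ/ΔP)(P̄/Q̄) = (1236/-3.4)(17.30/1804.0).

-3.486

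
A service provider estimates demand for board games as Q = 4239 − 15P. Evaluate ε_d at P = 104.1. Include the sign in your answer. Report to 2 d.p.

-0.58

At P = 104.1, Q = 2677.500.
dQ/dP = −15.
ε = (dQ/dP)(P/Q) = (-15)(104.1/2677.500).
|ε| < 1, so demand is inelastic at this price.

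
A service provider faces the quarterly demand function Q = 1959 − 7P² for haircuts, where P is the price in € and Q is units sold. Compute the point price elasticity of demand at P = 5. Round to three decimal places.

-0.196

At P = 5, Q = 1784.
dQ/dP = −14P = -70.
ε = (dQ/dP)(P/Q) = (-70)(5/1784).
|ε| < 1, so demand is inelastic at this price.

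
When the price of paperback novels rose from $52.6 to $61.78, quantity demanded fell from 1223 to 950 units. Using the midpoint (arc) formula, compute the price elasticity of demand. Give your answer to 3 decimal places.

ΔQ = 950 − 1223 = -273; ΔP = 61.78 − 52.6 = 9.18.
Midpoints: P̄ = 57.19, Q̄ = 1086.5.
ε = (ΔQ/ΔP)(P̄/Q̄) = (-273/9.18)(57.19/1086.5).

-1.565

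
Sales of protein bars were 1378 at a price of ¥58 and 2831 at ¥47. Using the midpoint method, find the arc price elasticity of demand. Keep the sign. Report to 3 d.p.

ΔQ = 2831 − 1378 = 1453; ΔP = 47 − 58 = -11.
Midpoints: P̄ = 52.50, Q̄ = 2104.5.
ε = (ΔQ/ΔP)(P̄/Q̄) = (1453/-11)(52.50/2104.5).

-3.295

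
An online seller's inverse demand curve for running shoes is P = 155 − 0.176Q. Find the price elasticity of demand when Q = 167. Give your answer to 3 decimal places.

At Q = 167, P = 155 − 0.176(167) = 125.61.
dP/dQ = −0.176, so dQ/dP = 1/(−0.176) = -5.682.
ε = (dQ/dP)(P/Q) = (-5.682)(125.61/167).

-4.274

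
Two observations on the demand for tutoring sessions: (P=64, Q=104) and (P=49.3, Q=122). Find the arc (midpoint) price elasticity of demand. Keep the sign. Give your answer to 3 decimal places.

-0.614

ΔQ = 122 − 104 = 18; ΔP = 49.3 − 64 = -14.7.
Midpoints: P̄ = 56.65, Q̄ = 113.0.
ε = (ΔQ/ΔP)(P̄/Q̄) = (18/-14.7)(56.65/113.0).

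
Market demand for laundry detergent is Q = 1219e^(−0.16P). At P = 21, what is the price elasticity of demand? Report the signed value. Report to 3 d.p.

At P = 21, Q = 42.342.
dQ/dP = −0.16·1219e^(−0.16P) = −0.16Q = -6.775.
ε = (dQ/dP)(P/Q) = (-6.775)(21/42.342).
|ε| > 1, so demand is elastic at this price.

-3.360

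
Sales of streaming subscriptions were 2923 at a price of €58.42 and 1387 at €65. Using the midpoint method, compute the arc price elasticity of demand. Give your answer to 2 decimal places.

-6.68

ΔQ = 1387 − 2923 = -1536; ΔP = 65 − 58.42 = 6.58.
Midpoints: P̄ = 61.71, Q̄ = 2155.0.
ε = (ΔQ/ΔP)(P̄/Q̄) = (-1536/6.58)(61.71/2155.0).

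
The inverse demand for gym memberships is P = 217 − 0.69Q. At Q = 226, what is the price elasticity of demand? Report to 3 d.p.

-0.392

At Q = 226, P = 217 − 0.69(226) = 61.06.
dP/dQ = −0.69, so dQ/dP = 1/(−0.69) = -1.449.
ε = (dQ/dP)(P/Q) = (-1.449)(61.06/226).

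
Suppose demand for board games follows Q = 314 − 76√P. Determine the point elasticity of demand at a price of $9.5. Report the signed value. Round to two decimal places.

At P = 9.5, Q = 79.752.
dQ/dP = −76/(2√P) = -12.329.
ε = (dQ/dP)(P/Q) = (-12.329)(9.5/79.752).

-1.47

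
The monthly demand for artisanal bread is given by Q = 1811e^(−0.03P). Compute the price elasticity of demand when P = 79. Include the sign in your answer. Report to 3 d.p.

At P = 79, Q = 169.294.
dQ/dP = −0.03·1811e^(−0.03P) = −0.03Q = -5.079.
ε = (dQ/dP)(P/Q) = (-5.079)(79/169.294).
|ε| > 1, so demand is elastic at this price.

-2.370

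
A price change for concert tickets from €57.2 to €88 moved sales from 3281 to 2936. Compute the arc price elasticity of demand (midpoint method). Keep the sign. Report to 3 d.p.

ΔQ = 2936 − 3281 = -345; ΔP = 88 − 57.2 = 30.8.
Midpoints: P̄ = 72.60, Q̄ = 3108.5.
ε = (ΔQ/ΔP)(P̄/Q̄) = (-345/30.8)(72.60/3108.5).

-0.262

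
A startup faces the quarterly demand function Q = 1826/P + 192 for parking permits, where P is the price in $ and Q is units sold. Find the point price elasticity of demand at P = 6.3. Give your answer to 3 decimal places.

At P = 6.3, Q = 481.841.
dQ/dP = −1826/P² = -46.007.
ε = (dQ/dP)(P/Q) = (-46.007)(6.3/481.841).

-0.602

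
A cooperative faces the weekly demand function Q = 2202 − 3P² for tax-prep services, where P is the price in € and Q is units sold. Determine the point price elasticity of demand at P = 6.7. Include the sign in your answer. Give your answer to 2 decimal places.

-0.13

At P = 6.7, Q = 2067.330.
dQ/dP = −6P = -40.200.
ε = (dQ/dP)(P/Q) = (-40.200)(6.7/2067.330).
|ε| < 1, so demand is inelastic at this price.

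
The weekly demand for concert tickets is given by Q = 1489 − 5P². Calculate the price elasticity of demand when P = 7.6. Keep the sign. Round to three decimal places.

-0.481

At P = 7.6, Q = 1200.200.
dQ/dP = −10P = -76.
ε = (dQ/dP)(P/Q) = (-76)(7.6/1200.200).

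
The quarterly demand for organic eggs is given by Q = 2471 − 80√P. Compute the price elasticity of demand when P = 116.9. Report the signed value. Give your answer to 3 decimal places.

-0.269

At P = 116.9, Q = 1606.038.
dQ/dP = −80/(2√P) = -3.700.
ε = (dQ/dP)(P/Q) = (-3.700)(116.9/1606.038).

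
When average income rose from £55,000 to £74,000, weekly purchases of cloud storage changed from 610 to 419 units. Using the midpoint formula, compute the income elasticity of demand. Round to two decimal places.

-1.26

ΔQ = -191, ΔI = 19000. Midpoints: Ī = 64,500, Q̄ = 514.5.
ε_I = (ΔQ/ΔI)(Ī/Q̄) = (-191/19000)(64500/514.5).
ε_I < 0, so the good is inferior.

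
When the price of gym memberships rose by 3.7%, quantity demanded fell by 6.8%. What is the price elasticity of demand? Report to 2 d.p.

-1.84

ε = %ΔQ / %ΔP = (-6.8)/(3.7) = -1.838.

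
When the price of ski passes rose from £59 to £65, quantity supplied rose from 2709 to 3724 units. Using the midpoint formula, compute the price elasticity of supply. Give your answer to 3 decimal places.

3.261

ΔQ = 3724 − 2709 = 1015; ΔP = 65 − 59 = 6.
Midpoints: P̄ = 62.00, Q̄ = 3216.5.
ε_s = (ΔQ/ΔP)(P̄/Q̄) = (1015/6)(62.00/3216.5).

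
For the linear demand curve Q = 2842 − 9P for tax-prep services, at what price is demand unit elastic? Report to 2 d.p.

157.89

For linear demand Q = a − bP, ε = −bP/(a − bP). |ε| = 1 when bP = a − bP, i.e. P = a/(2b).
P = 2842/(2·9) = 2842/18 = 157.8889.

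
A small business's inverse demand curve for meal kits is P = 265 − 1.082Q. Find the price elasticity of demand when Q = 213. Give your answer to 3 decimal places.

-0.150

At Q = 213, P = 265 − 1.082(213) = 34.53.
dP/dQ = −1.082, so dQ/dP = 1/(−1.082) = -0.924.
ε = (dQ/dP)(P/Q) = (-0.924)(34.53/213).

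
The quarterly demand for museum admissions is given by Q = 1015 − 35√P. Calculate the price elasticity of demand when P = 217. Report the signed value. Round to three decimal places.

At P = 217, Q = 499.418.
dQ/dP = −35/(2√P) = -1.188.
ε = (dQ/dP)(P/Q) = (-1.188)(217/499.418).

-0.516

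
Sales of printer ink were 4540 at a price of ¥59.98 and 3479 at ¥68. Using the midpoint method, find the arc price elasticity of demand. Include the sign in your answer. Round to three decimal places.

-2.111

ΔQ = 3479 − 4540 = -1061; ΔP = 68 − 59.98 = 8.02.
Midpoints: P̄ = 63.99, Q̄ = 4009.5.
ε = (ΔQ/ΔP)(P̄/Q̄) = (-1061/8.02)(63.99/4009.5).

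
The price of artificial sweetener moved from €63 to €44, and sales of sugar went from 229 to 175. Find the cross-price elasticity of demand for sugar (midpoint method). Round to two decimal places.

ΔQ_x = 175 − 229 = -54; ΔP_y = 44 − 63 = -19.
Midpoints: P̄_y = 53.50, Q̄_x = 202.0.
ε_xy = (ΔQ_x/ΔP_y)(P̄_y/Q̄_x) = (-54/-19)(53.50/202.0).
ε_xy > 0, so the goods are substitutes.

0.75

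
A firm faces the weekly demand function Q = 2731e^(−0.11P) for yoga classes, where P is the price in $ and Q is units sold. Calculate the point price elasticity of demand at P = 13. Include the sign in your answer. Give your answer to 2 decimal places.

-1.43

At P = 13, Q = 653.553.
dQ/dP = −0.11·2731e^(−0.11P) = −0.11Q = -71.891.
ε = (dQ/dP)(P/Q) = (-71.891)(13/653.553).
|ε| > 1, so demand is elastic at this price.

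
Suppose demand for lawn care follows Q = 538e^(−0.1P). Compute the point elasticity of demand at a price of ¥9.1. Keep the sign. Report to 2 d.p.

At P = 9.1, Q = 216.558.
dQ/dP = −0.1·538e^(−0.1P) = −0.1Q = -21.656.
ε = (dQ/dP)(P/Q) = (-21.656)(9.1/216.558).

-0.91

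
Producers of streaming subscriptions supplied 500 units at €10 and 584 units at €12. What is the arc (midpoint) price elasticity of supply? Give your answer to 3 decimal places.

ΔQ = 584 − 500 = 84; ΔP = 12 − 10 = 2.
Midpoints: P̄ = 11.00, Q̄ = 542.0.
ε_s = (ΔQ/ΔP)(P̄/Q̄) = (84/2)(11.00/542.0).

0.852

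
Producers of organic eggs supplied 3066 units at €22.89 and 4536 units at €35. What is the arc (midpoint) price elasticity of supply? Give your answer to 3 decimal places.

0.924

ΔQ = 4536 − 3066 = 1470; ΔP = 35 − 22.89 = 12.11.
Midpoints: P̄ = 28.95, Q̄ = 3801.0.
ε_s = (ΔQ/ΔP)(P̄/Q̄) = (1470/12.11)(28.95/3801.0).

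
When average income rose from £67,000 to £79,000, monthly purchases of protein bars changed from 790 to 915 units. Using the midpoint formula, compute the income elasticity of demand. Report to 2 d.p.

ΔQ = 125, ΔI = 12000. Midpoints: Ī = 73,000, Q̄ = 852.5.
ε_I = (ΔQ/ΔI)(Ī/Q̄) = (125/12000)(73000/852.5).

0.89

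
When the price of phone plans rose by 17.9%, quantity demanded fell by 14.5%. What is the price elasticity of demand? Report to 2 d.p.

ε = %ΔQ / %ΔP = (-14.5)/(17.9) = -0.810.

-0.81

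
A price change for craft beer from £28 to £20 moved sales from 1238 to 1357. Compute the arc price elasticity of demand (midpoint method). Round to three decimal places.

-0.275

ΔQ = 1357 − 1238 = 119; ΔP = 20 − 28 = -8.
Midpoints: P̄ = 24.00, Q̄ = 1297.5.
ε = (ΔQ/ΔP)(P̄/Q̄) = (119/-8)(24.00/1297.5).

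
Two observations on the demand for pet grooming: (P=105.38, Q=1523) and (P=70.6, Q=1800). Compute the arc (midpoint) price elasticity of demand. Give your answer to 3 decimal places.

ΔQ = 1800 − 1523 = 277; ΔP = 70.6 − 105.38 = -34.78.
Midpoints: P̄ = 87.99, Q̄ = 1661.5.
ε = (ΔQ/ΔP)(P̄/Q̄) = (277/-34.78)(87.99/1661.5).

-0.422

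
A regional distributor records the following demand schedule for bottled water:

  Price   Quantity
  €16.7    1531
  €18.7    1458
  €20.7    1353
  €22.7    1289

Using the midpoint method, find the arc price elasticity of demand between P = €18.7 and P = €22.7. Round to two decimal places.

-0.64

At P = 18.7, Q = 1458; at P = 22.7, Q = 1289.
ΔQ = -169, ΔP = 4.0. Midpoints: P̄ = 20.70, Q̄ = 1373.5.
ε = (ΔQ/ΔP)(P̄/Q̄) = (-169/4.0)(20.70/1373.5).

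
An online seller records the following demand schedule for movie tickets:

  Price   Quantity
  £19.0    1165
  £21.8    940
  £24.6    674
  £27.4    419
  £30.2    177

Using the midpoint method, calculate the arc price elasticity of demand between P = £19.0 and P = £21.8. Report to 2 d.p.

-1.56

At P = 19.0, Q = 1165; at P = 21.8, Q = 940.
ΔQ = -225, ΔP = 2.8. Midpoints: P̄ = 20.40, Q̄ = 1052.5.
ε = (ΔQ/ΔP)(P̄/Q̄) = (-225/2.8)(20.40/1052.5).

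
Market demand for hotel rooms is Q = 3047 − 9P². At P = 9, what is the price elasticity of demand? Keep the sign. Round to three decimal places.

-0.629

At P = 9, Q = 2318.
dQ/dP = −18P = -162.
ε = (dQ/dP)(P/Q) = (-162)(9/2318).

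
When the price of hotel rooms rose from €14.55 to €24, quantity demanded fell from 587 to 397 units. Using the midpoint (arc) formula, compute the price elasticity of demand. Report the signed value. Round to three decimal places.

-0.788

ΔQ = 397 − 587 = -190; ΔP = 24 − 14.55 = 9.45.
Midpoints: P̄ = 19.27, Q̄ = 492.0.
ε = (ΔQ/ΔP)(P̄/Q̄) = (-190/9.45)(19.27/492.0).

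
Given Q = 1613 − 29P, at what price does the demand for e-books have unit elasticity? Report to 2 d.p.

For linear demand Q = a − bP, ε = −bP/(a − bP). |ε| = 1 when bP = a − bP, i.e. P = a/(2b).
P = 1613/(2·29) = 1613/58 = 27.8103.

27.81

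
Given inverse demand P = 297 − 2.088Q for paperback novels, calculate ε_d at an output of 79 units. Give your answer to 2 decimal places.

-0.80

At Q = 79, P = 297 − 2.088(79) = 132.05.
dP/dQ = −2.088, so dQ/dP = 1/(−2.088) = -0.479.
ε = (dQ/dP)(P/Q) = (-0.479)(132.05/79).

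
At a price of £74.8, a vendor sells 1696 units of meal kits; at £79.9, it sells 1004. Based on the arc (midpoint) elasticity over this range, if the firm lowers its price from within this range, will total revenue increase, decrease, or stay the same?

Arc ε = (-692/5.1)(77.35/1350.0) ≈ -7.774.
|ε| = 7.77 > 1, so demand is elastic. A price cut therefore raises total revenue.

increase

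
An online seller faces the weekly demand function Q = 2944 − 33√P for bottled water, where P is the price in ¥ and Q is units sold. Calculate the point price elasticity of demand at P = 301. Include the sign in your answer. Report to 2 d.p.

At P = 301, Q = 2371.471.
dQ/dP = −33/(2√P) = -0.951.
ε = (dQ/dP)(P/Q) = (-0.951)(301/2371.471).

-0.12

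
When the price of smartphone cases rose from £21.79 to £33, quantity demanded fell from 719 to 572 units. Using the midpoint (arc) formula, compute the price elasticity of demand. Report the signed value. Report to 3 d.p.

-0.557

ΔQ = 572 − 719 = -147; ΔP = 33 − 21.79 = 11.21.
Midpoints: P̄ = 27.39, Q̄ = 645.5.
ε = (ΔQ/ΔP)(P̄/Q̄) = (-147/11.21)(27.39/645.5).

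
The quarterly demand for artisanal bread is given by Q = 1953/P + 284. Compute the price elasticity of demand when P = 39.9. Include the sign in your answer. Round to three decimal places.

-0.147

At P = 39.9, Q = 332.947.
dQ/dP = −1953/P² = -1.227.
ε = (dQ/dP)(P/Q) = (-1.227)(39.9/332.947).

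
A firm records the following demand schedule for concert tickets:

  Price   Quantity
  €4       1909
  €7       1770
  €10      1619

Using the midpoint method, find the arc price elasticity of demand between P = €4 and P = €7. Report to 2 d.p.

-0.14

At P = 4, Q = 1909; at P = 7, Q = 1770.
ΔQ = -139, ΔP = 3. Midpoints: P̄ = 5.50, Q̄ = 1839.5.
ε = (ΔQ/ΔP)(P̄/Q̄) = (-139/3)(5.50/1839.5).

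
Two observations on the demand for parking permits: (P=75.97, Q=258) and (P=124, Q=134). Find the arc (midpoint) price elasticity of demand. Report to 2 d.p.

-1.32

ΔQ = 134 − 258 = -124; ΔP = 124 − 75.97 = 48.03.
Midpoints: P̄ = 99.98, Q̄ = 196.0.
ε = (ΔQ/ΔP)(P̄/Q̄) = (-124/48.03)(99.98/196.0).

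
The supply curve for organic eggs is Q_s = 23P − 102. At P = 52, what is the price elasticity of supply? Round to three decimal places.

1.093

At P = 52, Q_s = 1094.
dQ_s/dP = 23.
ε_s = (dQ_s/dP)(P/Q_s) = (23)(52/1094).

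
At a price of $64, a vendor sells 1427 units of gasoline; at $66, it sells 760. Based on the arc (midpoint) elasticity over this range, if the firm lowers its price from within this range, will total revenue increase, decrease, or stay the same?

Arc ε = (-667/2)(65.00/1093.5) ≈ -19.824.
|ε| = 19.82 > 1, so demand is elastic. A price cut therefore raises total revenue.

increase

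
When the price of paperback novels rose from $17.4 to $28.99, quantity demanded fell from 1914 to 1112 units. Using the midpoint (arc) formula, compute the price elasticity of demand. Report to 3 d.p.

ΔQ = 1112 − 1914 = -802; ΔP = 28.99 − 17.4 = 11.59.
Midpoints: P̄ = 23.20, Q̄ = 1513.0.
ε = (ΔQ/ΔP)(P̄/Q̄) = (-802/11.59)(23.20/1513.0).

-1.061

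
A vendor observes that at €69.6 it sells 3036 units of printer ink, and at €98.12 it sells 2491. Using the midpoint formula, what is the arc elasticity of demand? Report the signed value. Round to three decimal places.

ΔQ = 2491 − 3036 = -545; ΔP = 98.12 − 69.6 = 28.52.
Midpoints: P̄ = 83.86, Q̄ = 2763.5.
ε = (ΔQ/ΔP)(P̄/Q̄) = (-545/28.52)(83.86/2763.5).

-0.580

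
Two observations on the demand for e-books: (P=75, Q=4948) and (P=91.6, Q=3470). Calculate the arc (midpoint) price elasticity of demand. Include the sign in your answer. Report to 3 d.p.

-1.762

ΔQ = 3470 − 4948 = -1478; ΔP = 91.6 − 75 = 16.6.
Midpoints: P̄ = 83.30, Q̄ = 4209.0.
ε = (ΔQ/ΔP)(P̄/Q̄) = (-1478/16.6)(83.30/4209.0).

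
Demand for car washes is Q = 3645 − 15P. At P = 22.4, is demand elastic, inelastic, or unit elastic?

inelastic

Q = 3309, dQ/dP = -15.
ε = (dQ/dP)(P/Q) ≈ -0.102.
|ε| = 0.10 < 1.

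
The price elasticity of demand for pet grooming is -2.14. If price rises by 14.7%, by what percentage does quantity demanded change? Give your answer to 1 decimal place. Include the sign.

%ΔQ ≈ ε × %ΔP = (-2.14)(14.7%) = -31.46%.

-31.5%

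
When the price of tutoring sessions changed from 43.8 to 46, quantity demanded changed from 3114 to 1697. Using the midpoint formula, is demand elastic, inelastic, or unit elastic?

Arc ε ≈ -12.022.
|ε| = 12.02 > 1.

elastic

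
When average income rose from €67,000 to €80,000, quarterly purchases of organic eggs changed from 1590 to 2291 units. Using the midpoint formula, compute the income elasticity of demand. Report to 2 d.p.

2.04

ΔQ = 701, ΔI = 13000. Midpoints: Ī = 73,500, Q̄ = 1940.5.
ε_I = (ΔQ/ΔI)(Ī/Q̄) = (701/13000)(73500/1940.5).
ε_I > 0, so the good is normal.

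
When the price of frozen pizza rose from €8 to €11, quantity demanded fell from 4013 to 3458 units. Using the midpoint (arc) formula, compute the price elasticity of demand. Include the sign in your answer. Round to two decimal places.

-0.47

ΔQ = 3458 − 4013 = -555; ΔP = 11 − 8 = 3.
Midpoints: P̄ = 9.50, Q̄ = 3735.5.
ε = (ΔQ/ΔP)(P̄/Q̄) = (-555/3)(9.50/3735.5).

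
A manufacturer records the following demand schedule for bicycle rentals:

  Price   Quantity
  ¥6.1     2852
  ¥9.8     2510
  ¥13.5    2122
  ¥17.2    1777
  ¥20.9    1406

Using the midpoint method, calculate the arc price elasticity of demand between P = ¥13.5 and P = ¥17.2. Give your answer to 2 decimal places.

-0.73

At P = 13.5, Q = 2122; at P = 17.2, Q = 1777.
ΔQ = -345, ΔP = 3.7. Midpoints: P̄ = 15.35, Q̄ = 1949.5.
ε = (ΔQ/ΔP)(P̄/Q̄) = (-345/3.7)(15.35/1949.5).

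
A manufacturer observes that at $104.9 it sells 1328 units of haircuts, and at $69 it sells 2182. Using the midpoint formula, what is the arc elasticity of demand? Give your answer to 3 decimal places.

ΔQ = 2182 − 1328 = 854; ΔP = 69 − 104.9 = -35.9.
Midpoints: P̄ = 86.95, Q̄ = 1755.0.
ε = (ΔQ/ΔP)(P̄/Q̄) = (854/-35.9)(86.95/1755.0).

-1.179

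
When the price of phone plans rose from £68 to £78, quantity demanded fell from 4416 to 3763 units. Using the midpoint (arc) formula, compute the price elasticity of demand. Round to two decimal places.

ΔQ = 3763 − 4416 = -653; ΔP = 78 − 68 = 10.
Midpoints: P̄ = 73.00, Q̄ = 4089.5.
ε = (ΔQ/ΔP)(P̄/Q̄) = (-653/10)(73.00/4089.5).

-1.17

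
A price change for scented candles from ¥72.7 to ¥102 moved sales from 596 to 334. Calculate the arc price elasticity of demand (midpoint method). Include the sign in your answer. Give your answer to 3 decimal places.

ΔQ = 334 − 596 = -262; ΔP = 102 − 72.7 = 29.3.
Midpoints: P̄ = 87.35, Q̄ = 465.0.
ε = (ΔQ/ΔP)(P̄/Q̄) = (-262/29.3)(87.35/465.0).

-1.680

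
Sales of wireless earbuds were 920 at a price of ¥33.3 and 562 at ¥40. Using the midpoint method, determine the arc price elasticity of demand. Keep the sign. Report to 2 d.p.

-2.64

ΔQ = 562 − 920 = -358; ΔP = 40 − 33.3 = 6.7.
Midpoints: P̄ = 36.65, Q̄ = 741.0.
ε = (ΔQ/ΔP)(P̄/Q̄) = (-358/6.7)(36.65/741.0).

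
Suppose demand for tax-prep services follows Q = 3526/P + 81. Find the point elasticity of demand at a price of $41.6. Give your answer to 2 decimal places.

At P = 41.6, Q = 165.760.
dQ/dP = −3526/P² = -2.037.
ε = (dQ/dP)(P/Q) = (-2.037)(41.6/165.760).

-0.51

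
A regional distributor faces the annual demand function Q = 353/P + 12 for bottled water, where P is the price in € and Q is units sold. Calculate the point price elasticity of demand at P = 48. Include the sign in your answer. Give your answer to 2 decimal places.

At P = 48, Q = 19.354.
dQ/dP = −353/P² = -0.153.
ε = (dQ/dP)(P/Q) = (-0.153)(48/19.354).
|ε| < 1, so demand is inelastic at this price.

-0.38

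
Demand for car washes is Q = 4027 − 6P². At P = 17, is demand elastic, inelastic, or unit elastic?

elastic

Q = 2293, dQ/dP = -204.
ε = (dQ/dP)(P/Q) ≈ -1.512.
|ε| = 1.51 > 1.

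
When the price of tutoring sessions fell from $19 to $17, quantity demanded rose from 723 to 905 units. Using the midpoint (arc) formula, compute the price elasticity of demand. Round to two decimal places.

ΔQ = 905 − 723 = 182; ΔP = 17 − 19 = -2.
Midpoints: P̄ = 18.00, Q̄ = 814.0.
ε = (ΔQ/ΔP)(P̄/Q̄) = (182/-2)(18.00/814.0).

-2.01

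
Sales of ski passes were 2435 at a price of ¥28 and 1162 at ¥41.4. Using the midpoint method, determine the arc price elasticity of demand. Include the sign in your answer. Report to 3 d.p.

-1.833

ΔQ = 1162 − 2435 = -1273; ΔP = 41.4 − 28 = 13.4.
Midpoints: P̄ = 34.70, Q̄ = 1798.5.
ε = (ΔQ/ΔP)(P̄/Q̄) = (-1273/13.4)(34.70/1798.5).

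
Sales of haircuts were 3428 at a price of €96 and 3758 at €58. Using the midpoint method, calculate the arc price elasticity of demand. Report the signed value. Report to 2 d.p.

-0.19

ΔQ = 3758 − 3428 = 330; ΔP = 58 − 96 = -38.
Midpoints: P̄ = 77.00, Q̄ = 3593.0.
ε = (ΔQ/ΔP)(P̄/Q̄) = (330/-38)(77.00/3593.0).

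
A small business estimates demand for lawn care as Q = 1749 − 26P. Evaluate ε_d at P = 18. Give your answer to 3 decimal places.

-0.365

At P = 18, Q = 1281.
dQ/dP = −26.
ε = (dQ/dP)(P/Q) = (-26)(18/1281).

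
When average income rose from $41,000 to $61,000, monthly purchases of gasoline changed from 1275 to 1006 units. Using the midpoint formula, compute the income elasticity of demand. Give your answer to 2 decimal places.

ΔQ = -269, ΔI = 20000. Midpoints: Ī = 51,000, Q̄ = 1140.5.
ε_I = (ΔQ/ΔI)(Ī/Q̄) = (-269/20000)(51000/1140.5).

-0.60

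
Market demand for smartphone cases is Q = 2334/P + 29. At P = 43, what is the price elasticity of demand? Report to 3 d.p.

-0.652

At P = 43, Q = 83.279.
dQ/dP = −2334/P² = -1.262.
ε = (dQ/dP)(P/Q) = (-1.262)(43/83.279).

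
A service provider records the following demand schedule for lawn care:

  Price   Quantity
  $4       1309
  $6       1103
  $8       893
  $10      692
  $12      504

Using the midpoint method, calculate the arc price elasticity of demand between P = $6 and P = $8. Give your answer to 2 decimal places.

At P = 6, Q = 1103; at P = 8, Q = 893.
ΔQ = -210, ΔP = 2. Midpoints: P̄ = 7.00, Q̄ = 998.0.
ε = (ΔQ/ΔP)(P̄/Q̄) = (-210/2)(7.00/998.0).

-0.74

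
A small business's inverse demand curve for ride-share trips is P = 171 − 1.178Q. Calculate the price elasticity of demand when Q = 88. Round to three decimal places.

At Q = 88, P = 171 − 1.178(88) = 67.34.
dP/dQ = −1.178, so dQ/dP = 1/(−1.178) = -0.849.
ε = (dQ/dP)(P/Q) = (-0.849)(67.34/88).

-0.650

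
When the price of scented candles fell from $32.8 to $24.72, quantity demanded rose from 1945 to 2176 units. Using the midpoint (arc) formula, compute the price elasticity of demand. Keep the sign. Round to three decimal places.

ΔQ = 2176 − 1945 = 231; ΔP = 24.72 − 32.8 = -8.08.
Midpoints: P̄ = 28.76, Q̄ = 2060.5.
ε = (ΔQ/ΔP)(P̄/Q̄) = (231/-8.08)(28.76/2060.5).

-0.399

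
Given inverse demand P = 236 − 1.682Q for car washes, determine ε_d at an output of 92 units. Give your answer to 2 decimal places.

At Q = 92, P = 236 − 1.682(92) = 81.26.
dP/dQ = −1.682, so dQ/dP = 1/(−1.682) = -0.595.
ε = (dQ/dP)(P/Q) = (-0.595)(81.26/92).

-0.53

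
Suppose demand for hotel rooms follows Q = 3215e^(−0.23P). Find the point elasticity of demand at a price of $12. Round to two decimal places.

At P = 12, Q = 203.483.
dQ/dP = −0.23·3215e^(−0.23P) = −0.23Q = -46.801.
ε = (dQ/dP)(P/Q) = (-46.801)(12/203.483).

-2.76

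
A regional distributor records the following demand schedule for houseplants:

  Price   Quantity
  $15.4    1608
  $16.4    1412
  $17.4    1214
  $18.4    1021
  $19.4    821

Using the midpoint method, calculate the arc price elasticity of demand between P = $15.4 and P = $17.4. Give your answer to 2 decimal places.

At P = 15.4, Q = 1608; at P = 17.4, Q = 1214.
ΔQ = -394, ΔP = 2.0. Midpoints: P̄ = 16.40, Q̄ = 1411.0.
ε = (ΔQ/ΔP)(P̄/Q̄) = (-394/2.0)(16.40/1411.0).

-2.29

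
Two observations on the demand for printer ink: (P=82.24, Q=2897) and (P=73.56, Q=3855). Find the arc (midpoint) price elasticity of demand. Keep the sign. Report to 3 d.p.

-2.547

ΔQ = 3855 − 2897 = 958; ΔP = 73.56 − 82.24 = -8.68.
Midpoints: P̄ = 77.90, Q̄ = 3376.0.
ε = (ΔQ/ΔP)(P̄/Q̄) = (958/-8.68)(77.90/3376.0).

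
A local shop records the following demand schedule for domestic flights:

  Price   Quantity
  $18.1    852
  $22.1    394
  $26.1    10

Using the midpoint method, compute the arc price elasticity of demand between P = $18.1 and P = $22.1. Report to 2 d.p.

At P = 18.1, Q = 852; at P = 22.1, Q = 394.
ΔQ = -458, ΔP = 4.0. Midpoints: P̄ = 20.10, Q̄ = 623.0.
ε = (ΔQ/ΔP)(P̄/Q̄) = (-458/4.0)(20.10/623.0).

-3.69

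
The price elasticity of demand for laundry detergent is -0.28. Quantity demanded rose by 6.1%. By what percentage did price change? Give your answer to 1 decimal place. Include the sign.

%ΔP ≈ %ΔQ / ε = (6.1%)/(-0.28) = -21.79%.

-21.8%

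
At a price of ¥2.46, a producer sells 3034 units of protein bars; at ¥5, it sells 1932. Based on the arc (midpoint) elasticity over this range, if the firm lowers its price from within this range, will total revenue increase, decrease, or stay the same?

Arc ε = (-1102/2.54)(3.73/2483.0) ≈ -0.652.
|ε| = 0.65 < 1, so demand is inelastic. A price cut therefore reduces total revenue.

decrease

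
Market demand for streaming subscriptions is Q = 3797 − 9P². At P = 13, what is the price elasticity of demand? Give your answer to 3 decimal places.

-1.337

At P = 13, Q = 2276.
dQ/dP = −18P = -234.
ε = (dQ/dP)(P/Q) = (-234)(13/2276).
|ε| > 1, so demand is elastic at this price.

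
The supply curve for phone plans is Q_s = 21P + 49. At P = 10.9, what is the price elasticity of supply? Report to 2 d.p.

0.82

At P = 10.9, Q_s = 277.90.
dQ_s/dP = 21.
ε_s = (dQ_s/dP)(P/Q_s) = (21)(10.9/277.90).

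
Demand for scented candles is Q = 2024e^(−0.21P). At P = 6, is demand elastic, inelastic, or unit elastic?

elastic

Q = 574.116, dQ/dP = -120.564.
ε = (dQ/dP)(P/Q) ≈ -1.260.
|ε| = 1.26 > 1.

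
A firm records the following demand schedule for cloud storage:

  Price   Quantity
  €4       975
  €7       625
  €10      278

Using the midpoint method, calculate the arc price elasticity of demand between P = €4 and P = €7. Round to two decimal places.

-0.80

At P = 4, Q = 975; at P = 7, Q = 625.
ΔQ = -350, ΔP = 3. Midpoints: P̄ = 5.50, Q̄ = 800.0.
ε = (ΔQ/ΔP)(P̄/Q̄) = (-350/3)(5.50/800.0).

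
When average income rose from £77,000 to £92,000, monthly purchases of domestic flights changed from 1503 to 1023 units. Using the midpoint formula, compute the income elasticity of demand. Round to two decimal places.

ΔQ = -480, ΔI = 15000. Midpoints: Ī = 84,500, Q̄ = 1263.0.
ε_I = (ΔQ/ΔI)(Ī/Q̄) = (-480/15000)(84500/1263.0).

-2.14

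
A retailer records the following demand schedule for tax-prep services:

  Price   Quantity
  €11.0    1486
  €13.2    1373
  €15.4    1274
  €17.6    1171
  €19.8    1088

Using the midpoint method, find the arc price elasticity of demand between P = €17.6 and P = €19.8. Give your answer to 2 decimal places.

-0.62

At P = 17.6, Q = 1171; at P = 19.8, Q = 1088.
ΔQ = -83, ΔP = 2.2. Midpoints: P̄ = 18.70, Q̄ = 1129.5.
ε = (ΔQ/ΔP)(P̄/Q̄) = (-83/2.2)(18.70/1129.5).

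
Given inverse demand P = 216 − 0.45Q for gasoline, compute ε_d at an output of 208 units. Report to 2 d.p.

At Q = 208, P = 216 − 0.45(208) = 122.40.
dP/dQ = −0.45, so dQ/dP = 1/(−0.45) = -2.222.
ε = (dQ/dP)(P/Q) = (-2.222)(122.40/208).

-1.31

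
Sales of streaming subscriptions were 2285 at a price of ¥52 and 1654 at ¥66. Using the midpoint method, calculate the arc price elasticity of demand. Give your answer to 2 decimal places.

ΔQ = 1654 − 2285 = -631; ΔP = 66 − 52 = 14.
Midpoints: P̄ = 59.00, Q̄ = 1969.5.
ε = (ΔQ/ΔP)(P̄/Q̄) = (-631/14)(59.00/1969.5).

-1.35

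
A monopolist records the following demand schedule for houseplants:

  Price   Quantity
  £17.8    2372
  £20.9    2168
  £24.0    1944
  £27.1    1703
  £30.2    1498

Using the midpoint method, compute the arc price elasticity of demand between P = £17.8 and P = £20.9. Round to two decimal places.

-0.56

At P = 17.8, Q = 2372; at P = 20.9, Q = 2168.
ΔQ = -204, ΔP = 3.1. Midpoints: P̄ = 19.35, Q̄ = 2270.0.
ε = (ΔQ/ΔP)(P̄/Q̄) = (-204/3.1)(19.35/2270.0).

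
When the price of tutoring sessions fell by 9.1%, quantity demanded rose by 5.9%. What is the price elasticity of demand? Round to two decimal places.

-0.65

ε = %ΔQ / %ΔP = (5.9)/(-9.1) = -0.648.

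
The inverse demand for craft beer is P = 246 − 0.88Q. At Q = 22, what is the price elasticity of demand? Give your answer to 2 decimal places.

At Q = 22, P = 246 − 0.88(22) = 226.64.
dP/dQ = −0.88, so dQ/dP = 1/(−0.88) = -1.136.
ε = (dQ/dP)(P/Q) = (-1.136)(226.64/22).

-11.71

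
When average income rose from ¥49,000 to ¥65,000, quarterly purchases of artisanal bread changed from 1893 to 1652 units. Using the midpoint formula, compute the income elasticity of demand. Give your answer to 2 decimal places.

-0.48

ΔQ = -241, ΔI = 16000. Midpoints: Ī = 57,000, Q̄ = 1772.5.
ε_I = (ΔQ/ΔI)(Ī/Q̄) = (-241/16000)(57000/1772.5).
ε_I < 0, so the good is inferior.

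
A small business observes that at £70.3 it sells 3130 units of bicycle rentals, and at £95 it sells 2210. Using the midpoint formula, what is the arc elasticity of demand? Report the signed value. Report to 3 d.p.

ΔQ = 2210 − 3130 = -920; ΔP = 95 − 70.3 = 24.7.
Midpoints: P̄ = 82.65, Q̄ = 2670.0.
ε = (ΔQ/ΔP)(P̄/Q̄) = (-920/24.7)(82.65/2670.0).

-1.153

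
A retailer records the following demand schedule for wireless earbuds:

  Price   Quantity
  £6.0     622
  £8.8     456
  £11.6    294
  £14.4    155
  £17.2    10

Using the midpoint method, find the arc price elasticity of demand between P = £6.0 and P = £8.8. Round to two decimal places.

At P = 6.0, Q = 622; at P = 8.8, Q = 456.
ΔQ = -166, ΔP = 2.8. Midpoints: P̄ = 7.40, Q̄ = 539.0.
ε = (ΔQ/ΔP)(P̄/Q̄) = (-166/2.8)(7.40/539.0).

-0.81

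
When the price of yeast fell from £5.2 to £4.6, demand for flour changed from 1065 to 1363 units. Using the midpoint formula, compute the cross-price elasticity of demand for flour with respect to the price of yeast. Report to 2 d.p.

-2.00

ΔQ_x = 1363 − 1065 = 298; ΔP_y = 4.6 − 5.2 = -0.6.
Midpoints: P̄_y = 4.90, Q̄_x = 1214.0.
ε_xy = (ΔQ_x/ΔP_y)(P̄_y/Q̄_x) = (298/-0.6)(4.90/1214.0).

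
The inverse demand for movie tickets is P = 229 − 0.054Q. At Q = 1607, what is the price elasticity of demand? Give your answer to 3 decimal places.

At Q = 1607, P = 229 − 0.054(1607) = 142.22.
dP/dQ = −0.054, so dQ/dP = 1/(−0.054) = -18.519.
ε = (dQ/dP)(P/Q) = (-18.519)(142.22/1607).

-1.639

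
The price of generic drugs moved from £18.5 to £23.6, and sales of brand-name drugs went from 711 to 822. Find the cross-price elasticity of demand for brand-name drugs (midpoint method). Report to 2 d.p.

0.60

ΔQ_x = 822 − 711 = 111; ΔP_y = 23.6 − 18.5 = 5.1.
Midpoints: P̄_y = 21.05, Q̄_x = 766.5.
ε_xy = (ΔQ_x/ΔP_y)(P̄_y/Q̄_x) = (111/5.1)(21.05/766.5).
ε_xy > 0, so the goods are substitutes.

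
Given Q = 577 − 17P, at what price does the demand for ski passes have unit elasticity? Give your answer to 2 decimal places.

16.97

For linear demand Q = a − bP, ε = −bP/(a − bP). |ε| = 1 when bP = a − bP, i.e. P = a/(2b).
P = 577/(2·17) = 577/34 = 16.9706.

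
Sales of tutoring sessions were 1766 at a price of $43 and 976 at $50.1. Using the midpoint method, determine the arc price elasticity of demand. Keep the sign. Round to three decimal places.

ΔQ = 976 − 1766 = -790; ΔP = 50.1 − 43 = 7.1.
Midpoints: P̄ = 46.55, Q̄ = 1371.0.
ε = (ΔQ/ΔP)(P̄/Q̄) = (-790/7.1)(46.55/1371.0).

-3.778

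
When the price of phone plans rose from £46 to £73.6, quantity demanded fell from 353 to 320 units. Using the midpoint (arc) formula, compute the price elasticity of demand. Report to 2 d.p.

-0.21

ΔQ = 320 − 353 = -33; ΔP = 73.6 − 46 = 27.6.
Midpoints: P̄ = 59.80, Q̄ = 336.5.
ε = (ΔQ/ΔP)(P̄/Q̄) = (-33/27.6)(59.80/336.5).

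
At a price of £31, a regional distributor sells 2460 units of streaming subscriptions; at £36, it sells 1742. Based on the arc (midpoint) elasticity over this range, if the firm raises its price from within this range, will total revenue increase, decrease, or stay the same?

decrease

Arc ε = (-718/5)(33.50/2101.0) ≈ -2.290.
|ε| = 2.29 > 1, so demand is elastic. A price rise therefore reduces total revenue.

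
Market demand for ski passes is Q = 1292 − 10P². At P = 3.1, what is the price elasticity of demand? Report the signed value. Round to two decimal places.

-0.16

At P = 3.1, Q = 1195.900.
dQ/dP = −20P = -62.
ε = (dQ/dP)(P/Q) = (-62)(3.1/1195.900).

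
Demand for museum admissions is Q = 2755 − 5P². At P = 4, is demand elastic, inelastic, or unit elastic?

inelastic

Q = 2675, dQ/dP = -40.
ε = (dQ/dP)(P/Q) ≈ -0.060.
|ε| = 0.06 < 1.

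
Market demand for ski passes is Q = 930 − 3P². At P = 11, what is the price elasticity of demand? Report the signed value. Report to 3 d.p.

-1.280

At P = 11, Q = 567.
dQ/dP = −6P = -66.
ε = (dQ/dP)(P/Q) = (-66)(11/567).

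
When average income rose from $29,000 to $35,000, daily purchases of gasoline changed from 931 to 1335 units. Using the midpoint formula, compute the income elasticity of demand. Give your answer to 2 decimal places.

1.90

ΔQ = 404, ΔI = 6000. Midpoints: Ī = 32,000, Q̄ = 1133.0.
ε_I = (ΔQ/ΔI)(Ī/Q̄) = (404/6000)(32000/1133.0).
ε_I > 0, so the good is normal.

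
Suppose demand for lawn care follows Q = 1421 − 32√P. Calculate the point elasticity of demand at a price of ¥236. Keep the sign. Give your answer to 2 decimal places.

At P = 236, Q = 929.407.
dQ/dP = −32/(2√P) = -1.042.
ε = (dQ/dP)(P/Q) = (-1.042)(236/929.407).

-0.26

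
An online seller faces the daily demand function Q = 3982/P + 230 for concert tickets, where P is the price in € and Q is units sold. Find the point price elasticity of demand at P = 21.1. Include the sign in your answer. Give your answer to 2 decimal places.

-0.45

At P = 21.1, Q = 418.720.
dQ/dP = −3982/P² = -8.944.
ε = (dQ/dP)(P/Q) = (-8.944)(21.1/418.720).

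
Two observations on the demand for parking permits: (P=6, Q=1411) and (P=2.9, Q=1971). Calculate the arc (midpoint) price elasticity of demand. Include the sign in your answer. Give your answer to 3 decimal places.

-0.475

ΔQ = 1971 − 1411 = 560; ΔP = 2.9 − 6 = -3.1.
Midpoints: P̄ = 4.45, Q̄ = 1691.0.
ε = (ΔQ/ΔP)(P̄/Q̄) = (560/-3.1)(4.45/1691.0).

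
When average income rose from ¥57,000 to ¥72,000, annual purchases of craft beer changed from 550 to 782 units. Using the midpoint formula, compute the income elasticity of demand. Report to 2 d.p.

1.50

ΔQ = 232, ΔI = 15000. Midpoints: Ī = 64,500, Q̄ = 666.0.
ε_I = (ΔQ/ΔI)(Ī/Q̄) = (232/15000)(64500/666.0).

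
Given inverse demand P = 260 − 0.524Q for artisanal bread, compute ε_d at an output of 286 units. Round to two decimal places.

-0.73

At Q = 286, P = 260 − 0.524(286) = 110.14.
dP/dQ = −0.524, so dQ/dP = 1/(−0.524) = -1.908.
ε = (dQ/dP)(P/Q) = (-1.908)(110.14/286).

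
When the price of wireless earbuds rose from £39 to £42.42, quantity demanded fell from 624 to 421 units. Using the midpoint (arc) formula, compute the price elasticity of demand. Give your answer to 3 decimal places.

ΔQ = 421 − 624 = -203; ΔP = 42.42 − 39 = 3.42.
Midpoints: P̄ = 40.71, Q̄ = 522.5.
ε = (ΔQ/ΔP)(P̄/Q̄) = (-203/3.42)(40.71/522.5).

-4.625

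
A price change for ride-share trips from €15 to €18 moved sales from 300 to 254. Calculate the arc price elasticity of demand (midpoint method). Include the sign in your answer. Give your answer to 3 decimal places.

-0.913

ΔQ = 254 − 300 = -46; ΔP = 18 − 15 = 3.
Midpoints: P̄ = 16.50, Q̄ = 277.0.
ε = (ΔQ/ΔP)(P̄/Q̄) = (-46/3)(16.50/277.0).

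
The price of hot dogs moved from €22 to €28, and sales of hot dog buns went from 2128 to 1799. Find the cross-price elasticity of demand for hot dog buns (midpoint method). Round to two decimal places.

ΔQ_x = 1799 − 2128 = -329; ΔP_y = 28 − 22 = 6.
Midpoints: P̄_y = 25.00, Q̄_x = 1963.5.
ε_xy = (ΔQ_x/ΔP_y)(P̄_y/Q̄_x) = (-329/6)(25.00/1963.5).
ε_xy < 0, so the goods are complements.

-0.70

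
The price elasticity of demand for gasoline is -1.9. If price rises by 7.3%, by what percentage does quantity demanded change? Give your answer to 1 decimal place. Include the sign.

-13.9%

%ΔQ ≈ ε × %ΔP = (-1.9)(7.3%) = -13.87%.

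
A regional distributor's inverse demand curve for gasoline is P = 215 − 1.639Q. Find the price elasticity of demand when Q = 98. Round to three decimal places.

-0.339

At Q = 98, P = 215 − 1.639(98) = 54.38.
dP/dQ = −1.639, so dQ/dP = 1/(−1.639) = -0.610.
ε = (dQ/dP)(P/Q) = (-0.610)(54.38/98).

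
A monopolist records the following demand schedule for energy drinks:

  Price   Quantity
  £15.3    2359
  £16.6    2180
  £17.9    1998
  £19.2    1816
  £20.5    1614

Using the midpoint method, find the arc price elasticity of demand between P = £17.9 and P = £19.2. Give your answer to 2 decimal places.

At P = 17.9, Q = 1998; at P = 19.2, Q = 1816.
ΔQ = -182, ΔP = 1.3. Midpoints: P̄ = 18.55, Q̄ = 1907.0.
ε = (ΔQ/ΔP)(P̄/Q̄) = (-182/1.3)(18.55/1907.0).

-1.36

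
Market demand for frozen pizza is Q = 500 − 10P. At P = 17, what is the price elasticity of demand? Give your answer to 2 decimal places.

-0.52

At P = 17, Q = 330.
dQ/dP = −10.
ε = (dQ/dP)(P/Q) = (-10)(17/330).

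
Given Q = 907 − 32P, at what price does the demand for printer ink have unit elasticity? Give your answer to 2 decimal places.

For linear demand Q = a − bP, ε = −bP/(a − bP). |ε| = 1 when bP = a − bP, i.e. P = a/(2b).
P = 907/(2·32) = 907/64 = 14.1719.

14.17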